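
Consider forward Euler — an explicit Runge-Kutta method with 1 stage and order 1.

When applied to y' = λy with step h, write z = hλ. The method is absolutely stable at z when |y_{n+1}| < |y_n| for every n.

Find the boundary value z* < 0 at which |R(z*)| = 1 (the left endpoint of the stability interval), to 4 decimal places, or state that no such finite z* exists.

left endpoint -2.0000.

Set f=λy, z=hλ:
  order 1, 1-stage ⇒ R(z)=1+z
  (e.g. R(-1.26)=-0.26000, |R|=0.26000)

Find x<0 with |R(x)|<1.
x=-1.26: |R|=0.2600
|R(-1.01)|=0.0100 |R(-1)|=0.0000 |R(-0.89)|=0.1100
Bisect:
  x_lo=-2.4867 |R|=1.4867  x_hi=-0.0918 |R|=0.9082
  mid=-1.28925 |R|=0.28925 →hi
  mid=-1.88799 |R|=0.88799 →hi
  mid=-2.18736 |R|=1.18736 →lo
  mid=-2.03768 |R|=1.03768 →lo
  mid=-1.96283 |R|=0.96283 →hi
  mid=-2.00025 |R|=1.00025 →lo
  mid=-1.98154 |R|=0.98154 →hi
  mid=-1.99090 |R|=0.99090 →hi
  mid=-1.99558 |R|=0.99558 →hi
  mid=-1.99792 |R|=0.99792 →hi
  ...
  [-2.00011,-1.99996] ⇒ x*=-2.0000
Stable set (-2.0000, 0).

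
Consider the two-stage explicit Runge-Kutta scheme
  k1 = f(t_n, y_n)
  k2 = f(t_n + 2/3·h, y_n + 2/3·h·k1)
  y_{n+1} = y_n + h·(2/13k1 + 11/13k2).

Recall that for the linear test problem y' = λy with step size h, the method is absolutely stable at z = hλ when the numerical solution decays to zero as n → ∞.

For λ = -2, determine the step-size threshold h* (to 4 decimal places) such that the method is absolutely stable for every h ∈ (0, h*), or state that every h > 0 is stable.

Set f=λy, z=hλ:
  k1=λy_n ⇒ h·k1=z·y_n;  k2=λ(1+2/3z)y_n ⇒ h·k2=z(1+2/3z)y_n
  y_{n+1}/y_n = 1 + 2/13z + 11/13z(1+2/3z) = 1 + z + 22/39z²
  R(z) = 1 + z + 22/39z².

Solve |R(x)|<1 on ℝ⁻.
x=-1.62: |R|=0.8604
R=1: x+22/39x²=0 ⇒ x=−39/22=-1.7727; min R=1−1/(4·22/39)=0.5568>−1
Confirm numerically:
  x=-1.736: |R|=0.96403 <1
  x=-1.299: |R|=0.65287 <1
  x=-1.291: |R|=0.64918 <1
  x=-0.989: |R|=0.56276 <1
  x=-2.132: |R|=1.43209 >1
  x=-1.962: |R|=1.20948 >1
Stable set (-1.7727, 0).

(-1.7727,0); λ=-2 ⇒ h* = (39/22)/2 = 0.8864.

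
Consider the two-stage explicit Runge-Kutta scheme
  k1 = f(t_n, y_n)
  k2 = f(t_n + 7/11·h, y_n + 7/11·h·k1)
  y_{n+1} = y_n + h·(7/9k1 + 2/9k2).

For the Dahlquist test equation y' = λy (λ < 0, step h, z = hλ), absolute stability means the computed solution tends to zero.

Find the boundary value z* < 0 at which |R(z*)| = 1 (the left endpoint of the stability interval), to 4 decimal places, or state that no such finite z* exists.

Set f=λy, z=hλ:
  k1=λy_n ⇒ h·k1=z·y_n;  k2=λ(1+7/11z)y_n ⇒ h·k2=z(1+7/11z)y_n
  y_{n+1}/y_n = 1 + 7/9z + 2/9z(1+7/11z) = 1 + z + 14/99z²
  R(z) = 1 + z + 14/99z².

Need |R(x)|<1, x<0.
x=-0.77: |R|=0.3138
R=1: x+14/99x²=0 ⇒ x=−99/14=-7.0714; min R=1−1/(4·14/99)=-0.7679>−1
Confirm numerically:
  x=-5.566: |R|=0.18494 <1
  x=-3.950: |R|=0.74359 <1
  x=-2.944: |R|=0.71834 <1
  x=-2.878: |R|=0.70668 <1
  x=-7.668: |R|=1.64690 >1
  x=-7.359: |R|=1.29927 >1
  x=-7.215: |R|=1.14649 >1
Stable set (-7.0714, 0).

left endpoint -7.0714.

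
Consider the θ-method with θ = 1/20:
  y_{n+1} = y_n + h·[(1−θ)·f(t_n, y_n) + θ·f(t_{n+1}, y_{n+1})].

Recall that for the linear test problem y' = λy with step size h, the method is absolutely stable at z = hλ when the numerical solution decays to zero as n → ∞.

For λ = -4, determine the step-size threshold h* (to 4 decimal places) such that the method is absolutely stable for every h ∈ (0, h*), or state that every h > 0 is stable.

(-2.2222,0); λ=-4 ⇒ h* = (20/9)/4 = 0.5556.

Test eqn y'=λy, z=hλ:
  y_{n+1} = y_n + z·[19/20·y_n + 1/20·y_{n+1}] ⇒ (1 − 1/20z)y_{n+1} = (1 + 19/20z)y_n
  so R(z) = (1 + 19/20z)/(1 − 1/20z).

Need |R(x)|<1, x<0.
x=-1.47: |R|=0.3694
R=−1: 1+19/20x = −1+1/20x ⇒ -9/10x=2 ⇒ x=2/(-9/10)=-2.2222
Confirm numerically:
  x=-2.049: |R|=0.85859 <1
  x=-1.869: |R|=0.70927 <1
  x=-1.785: |R|=0.63874 <1
  x=-1.029: |R|=0.02135 <1
  x=-2.822: |R|=1.47305 >1
  x=-2.809: |R|=1.46306 >1
  x=-2.640: |R|=1.33216 >1
Interval (-2.2222, 0).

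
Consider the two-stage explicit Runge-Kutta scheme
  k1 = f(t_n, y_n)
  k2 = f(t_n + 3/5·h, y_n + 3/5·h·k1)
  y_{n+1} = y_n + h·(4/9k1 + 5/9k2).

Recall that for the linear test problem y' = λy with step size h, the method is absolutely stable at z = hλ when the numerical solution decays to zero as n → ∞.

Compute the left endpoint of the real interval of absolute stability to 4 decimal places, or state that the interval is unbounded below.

z* = -3.0000.

Set f=λy, z=hλ:
  k1=λy_n ⇒ h·k1=z·y_n;  k2=λ(1+3/5z)y_n ⇒ h·k2=z(1+3/5z)y_n
  y_{n+1}/y_n = 1 + 4/9z + 5/9z(1+3/5z) = 1 + z + 1/3z²
  ⇒ R(z) = 1 + z + 1/3z².

Need |R(x)|<1, x<0.
x=-1.08: |R|=0.3088
R=1: x+1/3x²=0 ⇒ x=−3=-3.0000; min R=1−1/(4·1/3)=0.2500>−1
Confirm numerically:
  x=-2.539: |R|=0.60984 <1
  x=-2.493: |R|=0.57868 <1
  x=-2.102: |R|=0.37080 <1
  x=-1.974: |R|=0.32489 <1
  x=-3.297: |R|=1.32640 >1
  x=-3.178: |R|=1.18856 >1
So |R|<1 on (-3.0000, 0).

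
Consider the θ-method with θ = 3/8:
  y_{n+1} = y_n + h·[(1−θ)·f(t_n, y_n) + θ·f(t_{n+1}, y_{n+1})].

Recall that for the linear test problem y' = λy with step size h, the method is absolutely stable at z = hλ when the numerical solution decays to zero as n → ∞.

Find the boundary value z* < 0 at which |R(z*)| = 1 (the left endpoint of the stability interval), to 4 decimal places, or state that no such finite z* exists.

On y'=λy, z=hλ:
  y_{n+1} = y_n + z·[5/8·y_n + 3/8·y_{n+1}] ⇒ (1 − 3/8z)y_{n+1} = (1 + 5/8z)y_n
  R(z) = (1 + 5/8z)/(1 − 3/8z).

Boundary: |R(x)|=1, x<0.
x=-0.43: |R|=0.6297
R=−1: 1+5/8x = −1+3/8x ⇒ -1/4x=2 ⇒ x=2/(-1/4)=-8.0000
Confirm numerically:
  x=-6.749: |R|=0.91142 <1
  x=-5.165: |R|=0.75867 <1
  x=-4.156: |R|=0.62439 <1
  x=-8.187: |R|=1.01149 >1
  x=-8.130: |R|=1.00803 >1
  x=-8.098: |R|=1.00607 >1
So |R|<1 on (-8.0000, 0).

z* = -8.0000.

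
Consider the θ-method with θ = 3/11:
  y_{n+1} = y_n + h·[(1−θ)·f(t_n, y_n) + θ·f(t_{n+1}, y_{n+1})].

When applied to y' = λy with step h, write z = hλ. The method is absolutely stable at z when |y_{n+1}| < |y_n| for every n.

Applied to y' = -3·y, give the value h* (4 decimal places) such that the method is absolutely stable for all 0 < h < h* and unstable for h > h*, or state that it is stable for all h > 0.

With y'=λy (z=hλ):
  y_{n+1} = y_n + z·[8/11·y_n + 3/11·y_{n+1}] ⇒ (1 − 3/11z)y_{n+1} = (1 + 8/11z)y_n
  so R(z) = (1 + 8/11z)/(1 − 3/11z).

Find x<0 with |R(x)|<1.
x=-1.04: |R|=0.1898
R=−1: 1+8/11x = −1+3/11x ⇒ -5/11x=2 ⇒ x=2/(-5/11)=-4.4000
Confirm numerically:
  x=-3.961: |R|=0.90408 <1
  x=-3.404: |R|=0.76523 <1
  x=-2.977: |R|=0.64302 <1
  x=-2.566: |R|=0.50957 <1
  x=-4.665: |R|=1.05301 >1
  x=-4.662: |R|=1.05243 >1
So |R|<1 on (-4.4000, 0).

(-4.4000,0); λ=-3 ⇒ h* = (22/5)/3 = 1.4667.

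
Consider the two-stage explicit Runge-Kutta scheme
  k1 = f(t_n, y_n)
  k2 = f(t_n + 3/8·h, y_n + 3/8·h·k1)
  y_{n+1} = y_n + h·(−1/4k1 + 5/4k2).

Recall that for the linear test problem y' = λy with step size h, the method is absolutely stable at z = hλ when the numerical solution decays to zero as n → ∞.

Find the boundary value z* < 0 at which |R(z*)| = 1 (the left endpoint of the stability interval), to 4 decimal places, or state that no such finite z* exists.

On y'=λy, z=hλ:
  k1=λy_n ⇒ h·k1=z·y_n;  k2=λ(1+3/8z)y_n ⇒ h·k2=z(1+3/8z)y_n
  y_{n+1}/y_n = 1 − 1/4z + 5/4z(1+3/8z) = 1 + z + 15/32z²
  so R(z) = 1 + z + 15/32z².

Find x<0 with |R(x)|<1.
x=-1.74: |R|=0.6792
R=1: x+15/32x²=0 ⇒ x=−32/15=-2.1333; min R=1−1/(4·15/32)=0.4667>−1
Confirm numerically:
  x=-1.902: |R|=0.79375 <1
  x=-1.896: |R|=0.78907 <1
  x=-1.267: |R|=0.48548 <1
  x=-2.235: |R|=1.10651 >1
  x=-2.167: |R|=1.03420 >1
Interval (-2.1333, 0).

left endpoint -2.1333.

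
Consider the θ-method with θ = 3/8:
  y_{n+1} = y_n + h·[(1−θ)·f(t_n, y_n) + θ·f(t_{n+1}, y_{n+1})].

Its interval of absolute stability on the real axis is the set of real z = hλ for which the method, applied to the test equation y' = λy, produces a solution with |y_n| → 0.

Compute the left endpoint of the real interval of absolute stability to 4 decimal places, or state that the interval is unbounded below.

left endpoint -8.0000.

Test eqn y'=λy, z=hλ:
  y_{n+1} = y_n + z·[5/8·y_n + 3/8·y_{n+1}] ⇒ (1 − 3/8z)y_{n+1} = (1 + 5/8z)y_n
  Hence R(z) = (1 + 5/8z)/(1 − 3/8z).

Solve |R(x)|<1 on ℝ⁻.
x=-1.75: |R|=0.0566
R=−1: 1+5/8x = −1+3/8x ⇒ -1/4x=2 ⇒ x=2/(-1/4)=-8.0000
Confirm numerically:
  x=-7.708: |R|=0.98124 <1
  x=-6.050: |R|=0.85086 <1
  x=-5.156: |R|=0.75763 <1
  x=-8.434: |R|=1.02606 >1
  x=-8.254: |R|=1.01551 >1
So |R|<1 on (-8.0000, 0).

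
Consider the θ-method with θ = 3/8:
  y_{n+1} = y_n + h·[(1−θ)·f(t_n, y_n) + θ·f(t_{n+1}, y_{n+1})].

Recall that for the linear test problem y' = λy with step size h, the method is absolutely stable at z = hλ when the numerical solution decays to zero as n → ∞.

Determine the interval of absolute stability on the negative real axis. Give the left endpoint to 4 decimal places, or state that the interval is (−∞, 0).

With y'=λy (z=hλ):
  y_{n+1} = y_n + z·[5/8·y_n + 3/8·y_{n+1}] ⇒ (1 − 3/8z)y_{n+1} = (1 + 5/8z)y_n
  Hence R(z) = (1 + 5/8z)/(1 − 3/8z).

Solve |R(x)|<1 on ℝ⁻.
x=-0.38: |R|=0.6674
R=−1: 1+5/8x = −1+3/8x ⇒ -1/4x=2 ⇒ x=2/(-1/4)=-8.0000
Confirm numerically:
  x=-7.100: |R|=0.93857 <1
  x=-6.182: |R|=0.86303 <1
  x=-5.719: |R|=0.81866 <1
  x=-5.592: |R|=0.80562 <1
  x=-8.595: |R|=1.03522 >1
  x=-8.328: |R|=1.01989 >1
  x=-8.290: |R|=1.01765 >1
Interval (-8.0000, 0).

(-8.0000, 0).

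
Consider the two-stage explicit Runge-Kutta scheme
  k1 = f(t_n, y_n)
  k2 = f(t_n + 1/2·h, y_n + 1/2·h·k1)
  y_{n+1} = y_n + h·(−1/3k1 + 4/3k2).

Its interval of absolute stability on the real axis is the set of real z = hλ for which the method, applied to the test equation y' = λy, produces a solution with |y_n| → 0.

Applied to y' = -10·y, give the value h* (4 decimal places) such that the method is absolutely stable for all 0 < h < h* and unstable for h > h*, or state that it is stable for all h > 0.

(-1.5000,0); λ=-10 ⇒ h* = (3/2)/10 = 0.1500.

With y'=λy (z=hλ):
  k1=λy_n ⇒ h·k1=z·y_n;  k2=λ(1+1/2z)y_n ⇒ h·k2=z(1+1/2z)y_n
  y_{n+1}/y_n = 1 − 1/3z + 4/3z(1+1/2z) = 1 + z + 2/3z²
  Hence R(z) = 1 + z + 2/3z².

Find x<0 with |R(x)|<1.
x=-1.28: |R|=0.8123
R=1: x+2/3x²=0 ⇒ x=−3/2=-1.5000; min R=1−1/(4·2/3)=0.6250>−1
Confirm numerically:
  x=-1.069: |R|=0.69284 <1
  x=-1.042: |R|=0.68184 <1
  x=-1.007: |R|=0.66903 <1
  x=-1.756: |R|=1.29969 >1
  x=-1.675: |R|=1.19542 >1
Stable set (-1.5000, 0).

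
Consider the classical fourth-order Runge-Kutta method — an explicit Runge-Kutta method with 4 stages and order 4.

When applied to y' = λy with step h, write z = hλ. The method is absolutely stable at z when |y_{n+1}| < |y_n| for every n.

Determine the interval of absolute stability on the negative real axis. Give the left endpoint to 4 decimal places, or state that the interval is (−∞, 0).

z∈(-2.7853,0).

Test eqn y'=λy, z=hλ:
  order 4, 4-stage ⇒ R(z)=1+z+z^2/2+z^3/6+z^4/24
  (e.g. R(-1.25)=0.30745, |R|=0.30745)

Need |R(x)|<1, x<0.
x=-1.25: |R|=0.3075
|R(-2.36)|=0.5266 |R(-2.14)|=0.3903 |R(-0.63)|=0.5333
Bisect:
  x_lo=-3.5737 |R|=3.0013  x_hi=-0.3138 |R|=0.7307
  mid=-1.94376 |R|=0.31614 →hi
  mid=-2.75874 |R|=0.96070 →hi
  mid=-3.16623 |R|=1.74356 →lo
  mid=-2.96248 |R|=1.30171 →lo
  mid=-2.86061 |R|=1.11962 →lo
  mid=-2.80968 |R|=1.03739 →lo
  mid=-2.78421 |R|=0.99836 →hi
  mid=-2.79694 |R|=1.01770 →lo
  mid=-2.79057 |R|=1.00799 →lo
  ...
  [-2.78540,-2.78520] ⇒ x*=-2.7853
Interval (-2.7853, 0).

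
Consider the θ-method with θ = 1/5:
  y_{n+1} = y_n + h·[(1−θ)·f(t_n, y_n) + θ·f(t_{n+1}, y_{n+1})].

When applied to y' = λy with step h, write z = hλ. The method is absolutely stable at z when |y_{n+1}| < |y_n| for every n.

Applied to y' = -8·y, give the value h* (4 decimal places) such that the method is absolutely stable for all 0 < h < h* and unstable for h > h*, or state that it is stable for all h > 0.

(-3.3333,0); λ=-8 ⇒ h* = (10/3)/8 = 0.4167.

With y'=λy (z=hλ):
  y_{n+1} = y_n + z·[4/5·y_n + 1/5·y_{n+1}] ⇒ (1 − 1/5z)y_{n+1} = (1 + 4/5z)y_n
  Hence R(z) = (1 + 4/5z)/(1 − 1/5z).

Need |R(x)|<1, x<0.
x=-0.68: |R|=0.4014
R=−1: 1+4/5x = −1+1/5x ⇒ -3/5x=2 ⇒ x=2/(-3/5)=-3.3333
Confirm numerically:
  x=-3.156: |R|=0.93477 <1
  x=-3.154: |R|=0.93402 <1
  x=-1.891: |R|=0.37208 <1
  x=-1.525: |R|=0.16858 <1
  x=-3.909: |R|=1.19385 >1
  x=-3.565: |R|=1.08114 >1
So |R|<1 on (-3.3333, 0).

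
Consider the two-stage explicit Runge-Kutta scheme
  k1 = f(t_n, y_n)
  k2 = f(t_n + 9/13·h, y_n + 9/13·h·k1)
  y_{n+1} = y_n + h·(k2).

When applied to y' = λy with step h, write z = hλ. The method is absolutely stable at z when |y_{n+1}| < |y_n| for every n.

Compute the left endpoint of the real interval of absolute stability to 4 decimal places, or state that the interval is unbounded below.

With y'=λy (z=hλ):
  k1=λy_n ⇒ h·k1=z·y_n;  k2=λ(1+9/13z)y_n ⇒ h·k2=z(1+9/13z)y_n
  y_{n+1}/y_n = 1 + z(1+9/13z) = 1 + z + 9/13z²
  Hence R(z) = 1 + z + 9/13z².

Find x<0 with |R(x)|<1.
x=-1.7: |R|=1.3008
R=1: x+9/13x²=0 ⇒ x=−13/9=-1.4444; min R=1−1/(4·9/13)=0.6389>−1
Confirm numerically:
  x=-1.390: |R|=0.94761 <1
  x=-1.184: |R|=0.78652 <1
  x=-1.057: |R|=0.71648 <1
  x=-0.797: |R|=0.64276 <1
  x=-2.018: |R|=1.80130 >1
  x=-1.801: |R|=1.44457 >1
  x=-1.773: |R|=1.40329 >1
So |R|<1 on (-1.4444, 0).

z* = -1.4444.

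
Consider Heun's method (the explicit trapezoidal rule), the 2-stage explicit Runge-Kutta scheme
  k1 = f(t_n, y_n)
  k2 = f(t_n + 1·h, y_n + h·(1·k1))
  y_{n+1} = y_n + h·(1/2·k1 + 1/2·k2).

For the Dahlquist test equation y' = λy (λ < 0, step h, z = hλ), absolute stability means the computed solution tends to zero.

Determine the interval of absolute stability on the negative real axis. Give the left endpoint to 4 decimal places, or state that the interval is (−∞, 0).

z∈(-2.0000,0).

Test eqn y'=λy, z=hλ:
  order 2, 2-stage ⇒ R(z)=1+z+z^2/2
  (e.g. R(-0.66)=0.55780, |R|=0.55780)

Find x<0 with |R(x)|<1.
x=-0.66: |R|=0.5578
|R(-1.99)|=0.9900 |R(-1.8)|=0.8200 |R(-1.57)|=0.6624
Bisect:
  x_lo=-2.8042 |R|=2.1277  x_hi=-0.0850 |R|=0.9186
  mid=-1.44462 |R|=0.59885 →hi
  mid=-2.12444 |R|=1.13218 →lo
  mid=-1.78453 |R|=0.80774 →hi
  mid=-1.95448 |R|=0.95552 →hi
  mid=-2.03946 |R|=1.04024 →lo
  mid=-1.99697 |R|=0.99698 →hi
  mid=-2.01822 |R|=1.01838 →lo
  ...
  [-2.00012,-1.99996] ⇒ x*=-2.0000
So |R|<1 on (-2.0000, 0).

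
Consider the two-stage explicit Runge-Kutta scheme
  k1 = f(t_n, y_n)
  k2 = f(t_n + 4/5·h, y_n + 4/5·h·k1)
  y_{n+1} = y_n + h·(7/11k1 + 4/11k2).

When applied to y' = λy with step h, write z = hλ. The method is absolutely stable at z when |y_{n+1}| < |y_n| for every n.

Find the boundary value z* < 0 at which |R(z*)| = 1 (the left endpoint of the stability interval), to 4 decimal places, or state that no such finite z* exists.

On y'=λy, z=hλ:
  k1=λy_n ⇒ h·k1=z·y_n;  k2=λ(1+4/5z)y_n ⇒ h·k2=z(1+4/5z)y_n
  y_{n+1}/y_n = 1 + 7/11z + 4/11z(1+4/5z) = 1 + z + 16/55z²
  ⇒ R(z) = 1 + z + 16/55z².

Boundary: |R(x)|=1, x<0.
x=-1.09: |R|=0.2556
R=1: x+16/55x²=0 ⇒ x=−55/16=-3.4375; min R=1−1/(4·16/55)=0.1406>−1
Confirm numerically:
  x=-3.201: |R|=0.77977 <1
  x=-3.161: |R|=0.74574 <1
  x=-2.365: |R|=0.26212 <1
  x=-2.138: |R|=0.19176 <1
  x=-3.954: |R|=1.59411 >1
  x=-3.938: |R|=1.57337 >1
  x=-3.830: |R|=1.43732 >1
Interval (-3.4375, 0).

z* = -3.4375.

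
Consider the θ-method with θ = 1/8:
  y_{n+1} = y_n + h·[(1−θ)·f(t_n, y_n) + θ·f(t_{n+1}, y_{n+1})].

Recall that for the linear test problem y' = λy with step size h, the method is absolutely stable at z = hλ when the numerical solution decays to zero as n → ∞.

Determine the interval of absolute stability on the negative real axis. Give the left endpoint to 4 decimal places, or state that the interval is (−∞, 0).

(-2.6667, 0).

Set f=λy, z=hλ:
  y_{n+1} = y_n + z·[7/8·y_n + 1/8·y_{n+1}] ⇒ (1 − 1/8z)y_{n+1} = (1 + 7/8z)y_n
  R(z) = (1 + 7/8z)/(1 − 1/8z).

Boundary: |R(x)|=1, x<0.
x=-1.04: |R|=0.0796
R=−1: 1+7/8x = −1+1/8x ⇒ -3/4x=2 ⇒ x=2/(-3/4)=-2.6667
Confirm numerically:
  x=-2.453: |R|=0.87736 <1
  x=-2.073: |R|=0.64638 <1
  x=-1.603: |R|=0.33542 <1
  x=-1.408: |R|=0.19728 <1
  x=-3.066: |R|=1.21652 >1
  x=-2.955: |R|=1.15792 >1
  x=-2.834: |R|=1.09267 >1
So |R|<1 on (-2.6667, 0).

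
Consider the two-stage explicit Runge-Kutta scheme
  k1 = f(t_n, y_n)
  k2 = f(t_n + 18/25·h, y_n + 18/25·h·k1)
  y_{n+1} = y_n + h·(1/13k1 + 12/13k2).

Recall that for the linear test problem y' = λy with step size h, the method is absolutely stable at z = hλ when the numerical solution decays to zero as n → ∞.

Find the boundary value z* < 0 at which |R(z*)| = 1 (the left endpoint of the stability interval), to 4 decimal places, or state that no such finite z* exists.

With y'=λy (z=hλ):
  k1=λy_n ⇒ h·k1=z·y_n;  k2=λ(1+18/25z)y_n ⇒ h·k2=z(1+18/25z)y_n
  y_{n+1}/y_n = 1 + 1/13z + 12/13z(1+18/25z) = 1 + z + 216/325z²
  so R(z) = 1 + z + 216/325z².

Solve |R(x)|<1 on ℝ⁻.
x=-1.33: |R|=0.8456
R=1: x+216/325x²=0 ⇒ x=−325/216=-1.5046; min R=1−1/(4·216/325)=0.6238>−1
Confirm numerically:
  x=-1.403: |R|=0.90523 <1
  x=-1.264: |R|=0.79785 <1
  x=-1.256: |R|=0.79245 <1
  x=-0.623: |R|=0.63496 <1
  x=-1.800: |R|=1.35335 >1
  x=-1.687: |R|=1.20447 >1
  x=-1.540: |R|=1.03620 >1
Interval (-1.5046, 0).

z* = -1.5046.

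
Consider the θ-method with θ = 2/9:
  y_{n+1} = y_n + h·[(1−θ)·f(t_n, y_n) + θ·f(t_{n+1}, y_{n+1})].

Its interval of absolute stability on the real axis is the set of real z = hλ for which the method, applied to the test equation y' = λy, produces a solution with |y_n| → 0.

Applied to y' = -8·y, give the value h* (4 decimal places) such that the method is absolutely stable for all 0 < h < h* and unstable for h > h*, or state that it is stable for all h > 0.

(-3.6000,0); λ=-8 ⇒ h* = (18/5)/8 = 0.4500.

Test eqn y'=λy, z=hλ:
  y_{n+1} = y_n + z·[7/9·y_n + 2/9·y_{n+1}] ⇒ (1 − 2/9z)y_{n+1} = (1 + 7/9z)y_n
  Hence R(z) = (1 + 7/9z)/(1 − 2/9z).

Solve |R(x)|<1 on ℝ⁻.
x=-1.16: |R|=0.0777
R=−1: 1+7/9x = −1+2/9x ⇒ -5/9x=2 ⇒ x=2/(-5/9)=-3.6000
Confirm numerically:
  x=-3.431: |R|=0.94673 <1
  x=-1.946: |R|=0.35852 <1
  x=-1.920: |R|=0.34579 <1
  x=-1.863: |R|=0.31754 <1
  x=-3.852: |R|=1.07543 >1
  x=-3.764: |R|=1.04961 >1
  x=-3.718: |R|=1.03590 >1
Stable set (-3.6000, 0).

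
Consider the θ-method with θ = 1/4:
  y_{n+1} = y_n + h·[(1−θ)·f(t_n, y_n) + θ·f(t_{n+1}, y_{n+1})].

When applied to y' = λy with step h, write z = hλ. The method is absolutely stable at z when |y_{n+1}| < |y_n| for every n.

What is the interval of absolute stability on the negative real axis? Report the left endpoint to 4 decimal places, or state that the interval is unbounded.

z∈(-4.0000,0).

On y'=λy, z=hλ:
  y_{n+1} = y_n + z·[3/4·y_n + 1/4·y_{n+1}] ⇒ (1 − 1/4z)y_{n+1} = (1 + 3/4z)y_n
  so R(z) = (1 + 3/4z)/(1 − 1/4z).

Boundary: |R(x)|=1, x<0.
x=-1.28: |R|=0.0303
R=−1: 1+3/4x = −1+1/4x ⇒ -1/2x=2 ⇒ x=2/(-1/2)=-4.0000
Confirm numerically:
  x=-3.637: |R|=0.90494 <1
  x=-3.025: |R|=0.72242 <1
  x=-2.695: |R|=0.61016 <1
  x=-4.215: |R|=1.05234 >1
  x=-4.156: |R|=1.03825 >1
So |R|<1 on (-4.0000, 0).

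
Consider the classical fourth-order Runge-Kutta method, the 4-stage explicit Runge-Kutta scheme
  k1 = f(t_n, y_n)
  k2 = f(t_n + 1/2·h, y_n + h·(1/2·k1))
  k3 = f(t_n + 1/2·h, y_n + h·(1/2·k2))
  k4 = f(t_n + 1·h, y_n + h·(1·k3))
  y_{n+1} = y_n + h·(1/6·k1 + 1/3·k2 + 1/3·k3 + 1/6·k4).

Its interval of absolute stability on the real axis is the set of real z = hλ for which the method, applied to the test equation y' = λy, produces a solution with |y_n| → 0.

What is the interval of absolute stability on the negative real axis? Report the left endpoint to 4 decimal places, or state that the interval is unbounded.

Test eqn y'=λy, z=hλ:
  order 4, 4-stage ⇒ R(z)=1+z+z^2/2+z^3/6+z^4/24
  (e.g. R(-1.43)=0.27932, |R|=0.27932)

Solve |R(x)|<1 on ℝ⁻.
x=-1.43: |R|=0.2793
|R(-3.12)|=1.6336 |R(-1.62)|=0.2706 |R(-0.74)|=0.4788
Bisect:
  x_lo=-3.5873 |R|=3.0533  x_hi=-0.3339 |R|=0.7162
  mid=-1.96060 |R|=0.32097 →hi
  mid=-2.77396 |R|=0.98305 →hi
  mid=-3.18064 |R|=1.77908 →lo
  mid=-2.97730 |R|=1.33024 →lo
  mid=-2.87563 |R|=1.14497 →lo
  mid=-2.82480 |R|=1.06121 →lo
  mid=-2.79938 |R|=1.02144 →lo
  mid=-2.78667 |R|=1.00208 →lo
  ...
  [-2.78548,-2.78528] ⇒ x*=-2.7853
So |R|<1 on (-2.7853, 0).

z∈(-2.7853,0).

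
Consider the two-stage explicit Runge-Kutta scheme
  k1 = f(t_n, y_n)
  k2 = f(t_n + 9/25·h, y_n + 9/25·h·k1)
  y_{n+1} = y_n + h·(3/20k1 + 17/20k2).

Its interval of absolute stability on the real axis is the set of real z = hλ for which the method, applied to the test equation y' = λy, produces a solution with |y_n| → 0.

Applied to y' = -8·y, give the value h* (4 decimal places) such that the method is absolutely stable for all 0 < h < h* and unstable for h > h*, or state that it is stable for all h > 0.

With y'=λy (z=hλ):
  k1=λy_n ⇒ h·k1=z·y_n;  k2=λ(1+9/25z)y_n ⇒ h·k2=z(1+9/25z)y_n
  y_{n+1}/y_n = 1 + 3/20z + 17/20z(1+9/25z) = 1 + z + 153/500z²
  so R(z) = 1 + z + 153/500z².

Need |R(x)|<1, x<0.
x=-1.5: |R|=0.1885
R=1: x+153/500x²=0 ⇒ x=−500/153=-3.2680; min R=1−1/(4·153/500)=0.1830>−1
Confirm numerically:
  x=-3.075: |R|=0.81842 <1
  x=-2.606: |R|=0.47212 <1
  x=-2.245: |R|=0.29725 <1
  x=-3.827: |R|=1.65465 >1
  x=-3.480: |R|=1.22578 >1
  x=-3.478: |R|=1.22352 >1
Interval (-3.2680, 0).

(-3.2680,0); λ=-8 ⇒ h* = (500/153)/8 = 0.4085.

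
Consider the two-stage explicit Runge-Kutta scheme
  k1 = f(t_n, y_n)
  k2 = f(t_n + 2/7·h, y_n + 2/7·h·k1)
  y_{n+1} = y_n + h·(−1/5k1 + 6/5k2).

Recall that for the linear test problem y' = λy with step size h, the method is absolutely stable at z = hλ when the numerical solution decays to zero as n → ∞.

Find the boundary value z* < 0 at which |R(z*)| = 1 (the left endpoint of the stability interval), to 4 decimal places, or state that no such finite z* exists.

With y'=λy (z=hλ):
  k1=λy_n ⇒ h·k1=z·y_n;  k2=λ(1+2/7z)y_n ⇒ h·k2=z(1+2/7z)y_n
  y_{n+1}/y_n = 1 − 1/5z + 6/5z(1+2/7z) = 1 + z + 12/35z²
  ⇒ R(z) = 1 + z + 12/35z².

Solve |R(x)|<1 on ℝ⁻.
x=-0.56: |R|=0.5475
R=1: x+12/35x²=0 ⇒ x=−35/12=-2.9167; min R=1−1/(4·12/35)=0.2708>−1
Confirm numerically:
  x=-2.443: |R|=0.60326 <1
  x=-2.272: |R|=0.49782 <1
  x=-2.115: |R|=0.41868 <1
  x=-1.729: |R|=0.29595 <1
  x=-3.497: |R|=1.69580 >1
  x=-3.444: |R|=1.62268 >1
So |R|<1 on (-2.9167, 0).

left endpoint -2.9167.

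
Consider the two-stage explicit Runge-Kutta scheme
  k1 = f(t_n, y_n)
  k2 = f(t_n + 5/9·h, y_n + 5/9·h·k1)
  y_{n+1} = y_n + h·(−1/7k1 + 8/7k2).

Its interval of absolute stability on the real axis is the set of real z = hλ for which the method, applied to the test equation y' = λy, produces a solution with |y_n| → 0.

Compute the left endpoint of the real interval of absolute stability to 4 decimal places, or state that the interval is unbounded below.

z* = -1.5750.

With y'=λy (z=hλ):
  k1=λy_n ⇒ h·k1=z·y_n;  k2=λ(1+5/9z)y_n ⇒ h·k2=z(1+5/9z)y_n
  y_{n+1}/y_n = 1 − 1/7z + 8/7z(1+5/9z) = 1 + z + 40/63z²
  so R(z) = 1 + z + 40/63z².

Need |R(x)|<1, x<0.
x=-0.93: |R|=0.6191
R=1: x+40/63x²=0 ⇒ x=−63/40=-1.5750; min R=1−1/(4·40/63)=0.6062>−1
Confirm numerically:
  x=-1.338: |R|=0.79866 <1
  x=-0.773: |R|=0.60638 <1
  x=-0.769: |R|=0.60647 <1
  x=-0.683: |R|=0.61318 <1
  x=-2.005: |R|=1.54740 >1
  x=-1.997: |R|=1.53507 >1
  x=-1.865: |R|=1.34340 >1
So |R|<1 on (-1.5750, 0).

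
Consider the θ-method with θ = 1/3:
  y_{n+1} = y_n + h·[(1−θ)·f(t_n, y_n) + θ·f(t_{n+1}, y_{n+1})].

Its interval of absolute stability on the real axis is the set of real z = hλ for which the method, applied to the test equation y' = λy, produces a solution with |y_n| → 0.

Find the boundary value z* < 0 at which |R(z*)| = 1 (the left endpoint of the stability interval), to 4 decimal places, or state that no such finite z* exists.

z* = -6.0000.

On y'=λy, z=hλ:
  y_{n+1} = y_n + z·[2/3·y_n + 1/3·y_{n+1}] ⇒ (1 − 1/3z)y_{n+1} = (1 + 2/3z)y_n
  R(z) = (1 + 2/3z)/(1 − 1/3z).

Find x<0 with |R(x)|<1.
x=-1.05: |R|=0.2222
R=−1: 1+2/3x = −1+1/3x ⇒ -1/3x=2 ⇒ x=2/(-1/3)=-6.0000
Confirm numerically:
  x=-5.453: |R|=0.93529 <1
  x=-3.605: |R|=0.63740 <1
  x=-2.424: |R|=0.34071 <1
  x=-6.488: |R|=1.05143 >1
  x=-6.326: |R|=1.03496 >1
So |R|<1 on (-6.0000, 0).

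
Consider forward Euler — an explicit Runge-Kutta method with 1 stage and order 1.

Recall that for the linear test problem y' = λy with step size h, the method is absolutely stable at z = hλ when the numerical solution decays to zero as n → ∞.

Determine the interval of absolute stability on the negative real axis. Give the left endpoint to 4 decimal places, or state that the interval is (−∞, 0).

With y'=λy (z=hλ):
  order 1, 1-stage ⇒ R(z)=1+z
  (e.g. R(-1.24)=-0.24000, |R|=0.24000)

Need |R(x)|<1, x<0.
x=-1.24: |R|=0.2400
|R(-1.45)|=0.4500 |R(-1.23)|=0.2300 |R(-1.15)|=0.1500
Bisect:
  x_lo=-2.4331 |R|=1.4331  x_hi=-0.2148 |R|=0.7852
  mid=-1.32394 |R|=0.32394 →hi
  mid=-1.87851 |R|=0.87851 →hi
  mid=-2.15579 |R|=1.15579 →lo
  mid=-2.01715 |R|=1.01715 →lo
  mid=-1.94783 |R|=0.94783 →hi
  mid=-1.98249 |R|=0.98249 →hi
  mid=-1.99982 |R|=0.99982 →hi
  ...
  [-2.00009,-1.99995] ⇒ x*=-2.0000
Interval (-2.0000, 0).

z∈(-2.0000,0).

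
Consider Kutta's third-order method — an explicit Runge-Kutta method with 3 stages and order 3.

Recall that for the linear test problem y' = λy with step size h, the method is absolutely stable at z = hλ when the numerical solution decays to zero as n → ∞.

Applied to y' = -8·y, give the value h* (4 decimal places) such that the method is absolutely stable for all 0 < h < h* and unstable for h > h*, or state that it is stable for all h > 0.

(-2.5127,0); λ=-8 ⇒ h* = 0.3141.

Test eqn y'=λy, z=hλ:
  order 3, 3-stage ⇒ R(z)=1+z+z^2/2+z^3/6
  (e.g. R(-0.89)=0.38856, |R|=0.38856)

Solve |R(x)|<1 on ℝ⁻.
x=-0.89: |R|=0.3886
|R(-2.35)|=0.7517 |R(-1.58)|=0.0108 |R(-1.2)|=0.2320
Bisect:
  x_lo=-3.1963 |R|=2.5306  x_hi=-0.0975 |R|=0.9071
  mid=-1.64691 |R|=0.03524 →hi
  mid=-2.42162 |R|=0.85632 →hi
  mid=-2.80897 |R|=1.55776 →lo
  mid=-2.61530 |R|=1.17675 →lo
  mid=-2.51846 |R|=1.00942 →lo
  mid=-2.47004 |R|=0.93115 →hi
  mid=-2.49425 |R|=0.96984 →hi
  mid=-2.50635 |R|=0.98952 →hi
  mid=-2.51240 |R|=0.99944 →hi
  mid=-2.51543 |R|=1.00442 →lo
  ...
  [-2.51278,-2.51259] ⇒ x*=-2.5127
Stable set (-2.5127, 0).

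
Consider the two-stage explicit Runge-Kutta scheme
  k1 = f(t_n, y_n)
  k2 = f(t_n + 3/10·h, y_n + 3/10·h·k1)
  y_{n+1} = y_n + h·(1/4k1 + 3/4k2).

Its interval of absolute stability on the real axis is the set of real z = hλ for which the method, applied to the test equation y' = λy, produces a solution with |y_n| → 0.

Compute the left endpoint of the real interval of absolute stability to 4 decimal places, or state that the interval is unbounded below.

Test eqn y'=λy, z=hλ:
  k1=λy_n ⇒ h·k1=z·y_n;  k2=λ(1+3/10z)y_n ⇒ h·k2=z(1+3/10z)y_n
  y_{n+1}/y_n = 1 + 1/4z + 3/4z(1+3/10z) = 1 + z + 9/40z²
  so R(z) = 1 + z + 9/40z².

Solve |R(x)|<1 on ℝ⁻.
x=-0.54: |R|=0.5256
R=1: x+9/40x²=0 ⇒ x=−40/9=-4.4444; min R=1−1/(4·9/40)=-0.1111>−1
Confirm numerically:
  x=-3.730: |R|=0.40040 <1
  x=-3.462: |R|=0.23472 <1
  x=-3.457: |R|=0.23194 <1
  x=-2.542: |R|=0.08810 <1
  x=-4.782: |R|=1.36319 >1
  x=-4.555: |R|=1.11331 >1
  x=-4.544: |R|=1.10179 >1
So |R|<1 on (-4.4444, 0).

z* = -4.4444.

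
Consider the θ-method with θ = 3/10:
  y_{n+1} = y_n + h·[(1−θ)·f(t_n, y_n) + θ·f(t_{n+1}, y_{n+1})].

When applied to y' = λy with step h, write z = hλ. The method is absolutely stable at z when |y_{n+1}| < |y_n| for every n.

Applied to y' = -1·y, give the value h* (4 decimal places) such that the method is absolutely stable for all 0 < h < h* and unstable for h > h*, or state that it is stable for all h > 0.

(-5.0000,0); λ=-1 ⇒ h* = (5)/1 = 5.0000.

On y'=λy, z=hλ:
  y_{n+1} = y_n + z·[7/10·y_n + 3/10·y_{n+1}] ⇒ (1 − 3/10z)y_{n+1} = (1 + 7/10z)y_n
  R(z) = (1 + 7/10z)/(1 − 3/10z).

Solve |R(x)|<1 on ℝ⁻.
x=-1.57: |R|=0.0673
R=−1: 1+7/10x = −1+3/10x ⇒ -2/5x=2 ⇒ x=2/(-2/5)=-5.0000
Confirm numerically:
  x=-4.333: |R|=0.88399 <1
  x=-3.681: |R|=0.74928 <1
  x=-2.991: |R|=0.57645 <1
  x=-2.527: |R|=0.43735 <1
  x=-5.390: |R|=1.05961 >1
  x=-5.316: |R|=1.04871 >1
  x=-5.254: |R|=1.03944 >1
So |R|<1 on (-5.0000, 0).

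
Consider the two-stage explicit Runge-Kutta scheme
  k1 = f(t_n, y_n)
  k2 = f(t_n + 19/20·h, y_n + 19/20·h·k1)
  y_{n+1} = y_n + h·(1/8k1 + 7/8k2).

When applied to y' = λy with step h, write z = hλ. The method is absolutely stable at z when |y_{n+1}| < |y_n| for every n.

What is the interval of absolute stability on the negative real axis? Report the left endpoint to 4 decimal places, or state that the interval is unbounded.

(-1.2030, 0).

Set f=λy, z=hλ:
  k1=λy_n ⇒ h·k1=z·y_n;  k2=λ(1+19/20z)y_n ⇒ h·k2=z(1+19/20z)y_n
  y_{n+1}/y_n = 1 + 1/8z + 7/8z(1+19/20z) = 1 + z + 133/160z²
  so R(z) = 1 + z + 133/160z².

Find x<0 with |R(x)|<1.
x=-1.38: |R|=1.2030
R=1: x+133/160x²=0 ⇒ x=−160/133=-1.2030; min R=1−1/(4·133/160)=0.6992>−1
Confirm numerically:
  x=-1.079: |R|=0.88878 <1
  x=-0.943: |R|=0.79619 <1
  x=-0.893: |R|=0.76988 <1
  x=-0.733: |R|=0.71362 <1
  x=-1.739: |R|=1.77480 >1
  x=-1.715: |R|=1.72989 >1
So |R|<1 on (-1.2030, 0).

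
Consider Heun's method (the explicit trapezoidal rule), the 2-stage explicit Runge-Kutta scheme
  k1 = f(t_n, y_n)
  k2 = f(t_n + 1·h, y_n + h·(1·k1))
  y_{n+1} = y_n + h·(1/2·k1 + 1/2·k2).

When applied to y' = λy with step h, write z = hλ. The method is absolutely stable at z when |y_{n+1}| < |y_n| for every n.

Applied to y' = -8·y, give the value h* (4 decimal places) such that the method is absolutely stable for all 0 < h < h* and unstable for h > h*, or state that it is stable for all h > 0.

(-2.0000,0); λ=-8 ⇒ h* = 0.2500.

On y'=λy, z=hλ:
  order 2, 2-stage ⇒ R(z)=1+z+z^2/2
  (e.g. R(-0.35)=0.71125, |R|=0.71125)

Need |R(x)|<1, x<0.
x=-0.35: |R|=0.7113
|R(-1.65)|=0.7112 |R(-1.37)|=0.5685 |R(-0.53)|=0.6104
Bisect:
  x_lo=-2.7082 |R|=1.9590  x_hi=-0.1574 |R|=0.8550
  mid=-1.43280 |R|=0.59366 →hi
  mid=-2.07049 |R|=1.07298 →lo
  mid=-1.75165 |R|=0.78249 →hi
  mid=-1.91107 |R|=0.91502 →hi
  mid=-1.99078 |R|=0.99082 →hi
  mid=-2.03064 |R|=1.03111 →lo
  mid=-2.01071 |R|=1.01077 →lo
  ...
  [-2.00012,-1.99997] ⇒ x*=-2.0000
Interval (-2.0000, 0).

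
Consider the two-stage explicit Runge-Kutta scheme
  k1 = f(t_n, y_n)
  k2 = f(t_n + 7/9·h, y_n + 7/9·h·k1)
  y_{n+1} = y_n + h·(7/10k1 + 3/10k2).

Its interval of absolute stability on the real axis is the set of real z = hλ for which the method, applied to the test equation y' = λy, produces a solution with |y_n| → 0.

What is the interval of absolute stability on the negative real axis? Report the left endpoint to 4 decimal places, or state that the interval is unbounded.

(-4.2857, 0).

Test eqn y'=λy, z=hλ:
  k1=λy_n ⇒ h·k1=z·y_n;  k2=λ(1+7/9z)y_n ⇒ h·k2=z(1+7/9z)y_n
  y_{n+1}/y_n = 1 + 7/10z + 3/10z(1+7/9z) = 1 + z + 7/30z²
  so R(z) = 1 + z + 7/30z².

Boundary: |R(x)|=1, x<0.
x=-1.58: |R|=0.0025
R=1: x+7/30x²=0 ⇒ x=−30/7=-4.2857; min R=1−1/(4·7/30)=-0.0714>−1
Confirm numerically:
  x=-4.140: |R|=0.85924 <1
  x=-3.409: |R|=0.30263 <1
  x=-2.557: |R|=0.03141 <1
  x=-4.876: |R|=1.67159 >1
  x=-4.664: |R|=1.41168 >1
  x=-4.352: |R|=1.06731 >1
Interval (-4.2857, 0).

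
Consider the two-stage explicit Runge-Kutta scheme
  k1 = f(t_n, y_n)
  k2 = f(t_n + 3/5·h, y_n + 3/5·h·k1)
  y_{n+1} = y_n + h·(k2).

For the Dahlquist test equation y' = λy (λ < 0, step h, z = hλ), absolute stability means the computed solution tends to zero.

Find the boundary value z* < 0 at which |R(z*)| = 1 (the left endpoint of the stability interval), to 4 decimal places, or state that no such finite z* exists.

z* = -1.6667.

With y'=λy (z=hλ):
  k1=λy_n ⇒ h·k1=z·y_n;  k2=λ(1+3/5z)y_n ⇒ h·k2=z(1+3/5z)y_n
  y_{n+1}/y_n = 1 + z(1+3/5z) = 1 + z + 3/5z²
  ⇒ R(z) = 1 + z + 3/5z².

Solve |R(x)|<1 on ℝ⁻.
x=-1.36: |R|=0.7498
R=1: x+3/5x²=0 ⇒ x=−5/3=-1.6667; min R=1−1/(4·3/5)=0.5833>−1
Confirm numerically:
  x=-1.451: |R|=0.81224 <1
  x=-1.035: |R|=0.60773 <1
  x=-0.734: |R|=0.58925 <1
  x=-1.908: |R|=1.27628 >1
  x=-1.882: |R|=1.24315 >1
Interval (-1.6667, 0).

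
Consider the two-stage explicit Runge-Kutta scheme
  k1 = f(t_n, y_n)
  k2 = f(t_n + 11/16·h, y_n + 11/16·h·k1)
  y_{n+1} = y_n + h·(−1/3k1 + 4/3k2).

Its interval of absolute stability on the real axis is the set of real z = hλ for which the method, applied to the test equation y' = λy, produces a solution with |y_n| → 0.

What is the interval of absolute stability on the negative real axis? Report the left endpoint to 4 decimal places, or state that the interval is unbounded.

z∈(-1.0909,0).

Test eqn y'=λy, z=hλ:
  k1=λy_n ⇒ h·k1=z·y_n;  k2=λ(1+11/16z)y_n ⇒ h·k2=z(1+11/16z)y_n
  y_{n+1}/y_n = 1 − 1/3z + 4/3z(1+11/16z) = 1 + z + 11/12z²
  R(z) = 1 + z + 11/12z².

Boundary: |R(x)|=1, x<0.
x=-0.48: |R|=0.7312
R=1: x+11/12x²=0 ⇒ x=−12/11=-1.0909; min R=1−1/(4·11/12)=0.7273>−1
Confirm numerically:
  x=-1.009: |R|=0.92424 <1
  x=-0.977: |R|=0.89798 <1
  x=-0.868: |R|=0.82264 <1
  x=-0.764: |R|=0.77105 <1
  x=-1.587: |R|=1.72169 >1
  x=-1.205: |R|=1.12602 >1
  x=-1.132: |R|=1.04264 >1
Interval (-1.0909, 0).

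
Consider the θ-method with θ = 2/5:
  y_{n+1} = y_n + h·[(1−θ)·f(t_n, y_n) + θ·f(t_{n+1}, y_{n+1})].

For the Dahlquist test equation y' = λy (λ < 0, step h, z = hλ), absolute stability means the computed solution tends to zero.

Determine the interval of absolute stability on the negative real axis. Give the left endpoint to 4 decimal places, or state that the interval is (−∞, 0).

z∈(-10.0000,0).

Set f=λy, z=hλ:
  y_{n+1} = y_n + z·[3/5·y_n + 2/5·y_{n+1}] ⇒ (1 − 2/5z)y_{n+1} = (1 + 3/5z)y_n
  Hence R(z) = (1 + 3/5z)/(1 − 2/5z).

Boundary: |R(x)|=1, x<0.
x=-0.95: |R|=0.3116
R=−1: 1+3/5x = −1+2/5x ⇒ -1/5x=2 ⇒ x=2/(-1/5)=-10.0000
Confirm numerically:
  x=-7.745: |R|=0.88995 <1
  x=-7.375: |R|=0.86709 <1
  x=-6.793: |R|=0.82745 <1
  x=-10.492: |R|=1.01893 >1
  x=-10.361: |R|=1.01403 >1
  x=-10.140: |R|=1.00554 >1
So |R|<1 on (-10.0000, 0).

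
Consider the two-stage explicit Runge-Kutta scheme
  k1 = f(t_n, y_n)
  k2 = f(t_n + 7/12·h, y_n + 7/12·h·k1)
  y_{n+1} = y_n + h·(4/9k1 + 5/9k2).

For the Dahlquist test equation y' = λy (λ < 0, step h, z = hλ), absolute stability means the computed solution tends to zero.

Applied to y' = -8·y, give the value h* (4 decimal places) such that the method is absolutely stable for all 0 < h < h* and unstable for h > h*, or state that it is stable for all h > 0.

On y'=λy, z=hλ:
  k1=λy_n ⇒ h·k1=z·y_n;  k2=λ(1+7/12z)y_n ⇒ h·k2=z(1+7/12z)y_n
  y_{n+1}/y_n = 1 + 4/9z + 5/9z(1+7/12z) = 1 + z + 35/108z²
  R(z) = 1 + z + 35/108z².

Boundary: |R(x)|=1, x<0.
x=-1.41: |R|=0.2343
R=1: x+35/108x²=0 ⇒ x=−108/35=-3.0857; min R=1−1/(4·35/108)=0.2286>−1
Confirm numerically:
  x=-2.580: |R|=0.57717 <1
  x=-2.487: |R|=0.51745 <1
  x=-1.780: |R|=0.24680 <1
  x=-1.391: |R|=0.23604 <1
  x=-3.428: |R|=1.38025 >1
  x=-3.268: |R|=1.19305 >1
  x=-3.132: |R|=1.04698 >1
Stable set (-3.0857, 0).

(-3.0857,0); λ=-8 ⇒ h* = (108/35)/8 = 0.3857.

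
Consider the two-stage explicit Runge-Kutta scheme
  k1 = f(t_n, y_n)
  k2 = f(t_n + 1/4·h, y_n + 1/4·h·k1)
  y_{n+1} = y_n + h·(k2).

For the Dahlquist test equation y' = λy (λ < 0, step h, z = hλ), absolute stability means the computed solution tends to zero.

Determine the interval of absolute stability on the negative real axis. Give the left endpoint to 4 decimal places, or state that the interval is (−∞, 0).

With y'=λy (z=hλ):
  k1=λy_n ⇒ h·k1=z·y_n;  k2=λ(1+1/4z)y_n ⇒ h·k2=z(1+1/4z)y_n
  y_{n+1}/y_n = 1 + z(1+1/4z) = 1 + z + 1/4z²
  R(z) = 1 + z + 1/4z².

Need |R(x)|<1, x<0.
x=-1.54: |R|=0.0529
R=1: x+1/4x²=0 ⇒ x=−4=-4.0000; min R=1−1/(4·1/4)=0.0000>−1
Confirm numerically:
  x=-3.113: |R|=0.30969 <1
  x=-2.997: |R|=0.24850 <1
  x=-2.359: |R|=0.03222 <1
  x=-1.995: |R|=0.00001 <1
  x=-4.294: |R|=1.31561 >1
  x=-4.158: |R|=1.16424 >1
Stable set (-4.0000, 0).

z∈(-4.0000,0).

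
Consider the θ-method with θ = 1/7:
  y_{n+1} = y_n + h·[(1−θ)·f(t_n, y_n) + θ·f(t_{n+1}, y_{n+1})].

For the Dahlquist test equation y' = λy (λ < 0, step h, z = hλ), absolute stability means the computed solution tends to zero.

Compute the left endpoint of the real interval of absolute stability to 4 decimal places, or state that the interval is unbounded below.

z* = -2.8000.

With y'=λy (z=hλ):
  y_{n+1} = y_n + z·[6/7·y_n + 1/7·y_{n+1}] ⇒ (1 − 1/7z)y_{n+1} = (1 + 6/7z)y_n
  Hence R(z) = (1 + 6/7z)/(1 − 1/7z).

Boundary: |R(x)|=1, x<0.
x=-0.41: |R|=0.6127
R=−1: 1+6/7x = −1+1/7x ⇒ -5/7x=2 ⇒ x=2/(-5/7)=-2.8000
Confirm numerically:
  x=-2.778: |R|=0.98875 <1
  x=-2.266: |R|=0.71185 <1
  x=-2.057: |R|=0.58982 <1
  x=-1.274: |R|=0.07783 <1
  x=-2.968: |R|=1.08427 >1
  x=-2.901: |R|=1.05100 >1
Interval (-2.8000, 0).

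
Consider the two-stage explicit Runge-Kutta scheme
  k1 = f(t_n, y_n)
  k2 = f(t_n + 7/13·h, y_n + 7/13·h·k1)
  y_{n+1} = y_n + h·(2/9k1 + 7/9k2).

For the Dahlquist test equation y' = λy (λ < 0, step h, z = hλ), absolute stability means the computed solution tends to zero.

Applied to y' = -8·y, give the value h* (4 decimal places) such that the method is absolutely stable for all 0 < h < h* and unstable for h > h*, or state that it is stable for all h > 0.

(-2.3878,0); λ=-8 ⇒ h* = (117/49)/8 = 0.2985.

With y'=λy (z=hλ):
  k1=λy_n ⇒ h·k1=z·y_n;  k2=λ(1+7/13z)y_n ⇒ h·k2=z(1+7/13z)y_n
  y_{n+1}/y_n = 1 + 2/9z + 7/9z(1+7/13z) = 1 + z + 49/117z²
  R(z) = 1 + z + 49/117z².

Boundary: |R(x)|=1, x<0.
x=-1.52: |R|=0.4476
R=1: x+49/117x²=0 ⇒ x=−117/49=-2.3878; min R=1−1/(4·49/117)=0.4031>−1
Confirm numerically:
  x=-1.945: |R|=0.63934 <1
  x=-1.691: |R|=0.50656 <1
  x=-1.247: |R|=0.40424 <1
  x=-1.150: |R|=0.40387 <1
  x=-2.716: |R|=1.37337 >1
  x=-2.661: |R|=1.30451 >1
  x=-2.412: |R|=1.02449 >1
Stable set (-2.3878, 0).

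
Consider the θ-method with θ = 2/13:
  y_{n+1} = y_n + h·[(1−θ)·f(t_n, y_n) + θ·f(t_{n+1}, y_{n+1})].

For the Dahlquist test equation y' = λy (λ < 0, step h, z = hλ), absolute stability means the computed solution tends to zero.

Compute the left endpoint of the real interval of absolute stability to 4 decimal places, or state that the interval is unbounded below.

left endpoint -2.8889.

With y'=λy (z=hλ):
  y_{n+1} = y_n + z·[11/13·y_n + 2/13·y_{n+1}] ⇒ (1 − 2/13z)y_{n+1} = (1 + 11/13z)y_n
  so R(z) = (1 + 11/13z)/(1 − 2/13z).

Find x<0 with |R(x)|<1.
x=-1.09: |R|=0.0665
R=−1: 1+11/13x = −1+2/13x ⇒ -9/13x=2 ⇒ x=2/(-9/13)=-2.8889
Confirm numerically:
  x=-2.764: |R|=0.93934 <1
  x=-2.096: |R|=0.58492 <1
  x=-1.684: |R|=0.33749 <1
  x=-1.374: |R|=0.13424 <1
  x=-3.134: |R|=1.11449 >1
  x=-3.107: |R|=1.10217 >1
Interval (-2.8889, 0).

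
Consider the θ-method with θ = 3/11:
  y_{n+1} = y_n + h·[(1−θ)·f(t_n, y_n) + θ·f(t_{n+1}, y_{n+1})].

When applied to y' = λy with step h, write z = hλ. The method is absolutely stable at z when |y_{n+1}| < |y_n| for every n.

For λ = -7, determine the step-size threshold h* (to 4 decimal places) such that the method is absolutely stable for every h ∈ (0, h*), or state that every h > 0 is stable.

With y'=λy (z=hλ):
  y_{n+1} = y_n + z·[8/11·y_n + 3/11·y_{n+1}] ⇒ (1 − 3/11z)y_{n+1} = (1 + 8/11z)y_n
  so R(z) = (1 + 8/11z)/(1 − 3/11z).

Find x<0 with |R(x)|<1.
x=-1.23: |R|=0.0790
R=−1: 1+8/11x = −1+3/11x ⇒ -5/11x=2 ⇒ x=2/(-5/11)=-4.4000
Confirm numerically:
  x=-3.301: |R|=0.73712 <1
  x=-2.932: |R|=0.62922 <1
  x=-2.015: |R|=0.30038 <1
  x=-4.958: |R|=1.10783 >1
  x=-4.919: |R|=1.10075 >1
  x=-4.792: |R|=1.07724 >1
So |R|<1 on (-4.4000, 0).

(-4.4000,0); λ=-7 ⇒ h* = (22/5)/7 = 0.6286.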